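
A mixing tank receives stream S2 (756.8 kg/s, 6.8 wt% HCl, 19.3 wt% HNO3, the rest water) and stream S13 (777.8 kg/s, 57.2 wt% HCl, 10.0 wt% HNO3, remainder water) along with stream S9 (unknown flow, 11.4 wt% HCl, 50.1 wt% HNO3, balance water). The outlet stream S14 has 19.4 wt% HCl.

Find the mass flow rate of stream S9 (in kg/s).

Let S9 be the unknown flow. Total out = 1534.6 + S9.
HCl balance: 496.36 + 0.114·S9 = 0.194·(1534.6 + S9)
(0.114 − 0.194)·S9 = 0.194×1534.6 − 496.36 = -198.65
S9 = -198.65 / -0.080 = 2483.1 kg/s

2483 kg/s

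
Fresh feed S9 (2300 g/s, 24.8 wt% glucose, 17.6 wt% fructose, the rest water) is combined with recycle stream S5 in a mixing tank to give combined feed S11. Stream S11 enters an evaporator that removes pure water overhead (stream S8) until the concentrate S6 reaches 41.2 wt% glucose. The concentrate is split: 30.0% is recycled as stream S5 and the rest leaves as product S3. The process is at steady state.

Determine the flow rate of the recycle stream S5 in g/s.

593.3 g/s

Overall glucose balance (none leaves overhead): glucose in fresh feed = glucose in product, i.e. 2300×0.248 = (1−0.300)·S6·0.412.
S6 = 570.4/(0.412×0.700) = 1977.8 g/s.
Recycle S5 = 0.300×1977.8 = 593.34 g/s.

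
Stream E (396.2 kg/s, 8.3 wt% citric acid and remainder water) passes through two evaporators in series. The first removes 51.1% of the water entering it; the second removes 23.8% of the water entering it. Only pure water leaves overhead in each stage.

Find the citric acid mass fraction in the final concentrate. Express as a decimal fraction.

0.1954

water in feed = 396.2×0.917 = 363.32 kg/s.
After stage 1: water left = (1−0.511)×363.32 = 177.66; stream total = 210.55 kg/s.
After stage 2: water left = (1−0.238)×177.66 = 135.38; final concentrate = 168.26 kg/s.
citric acid fraction = 32.885/168.26 = 0.1954.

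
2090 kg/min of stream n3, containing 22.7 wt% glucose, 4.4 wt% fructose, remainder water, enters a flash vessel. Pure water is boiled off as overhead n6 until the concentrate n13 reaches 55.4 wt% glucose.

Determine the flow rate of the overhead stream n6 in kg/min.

glucose is conserved: 2090×0.227 = 474.43 kg/min all reports to the concentrate.
Concentrate = 474.43/(target fraction) = 856.37 kg/min.
Overhead = 2090 − 856.37 = 1233.6 kg/min.

1234 kg/min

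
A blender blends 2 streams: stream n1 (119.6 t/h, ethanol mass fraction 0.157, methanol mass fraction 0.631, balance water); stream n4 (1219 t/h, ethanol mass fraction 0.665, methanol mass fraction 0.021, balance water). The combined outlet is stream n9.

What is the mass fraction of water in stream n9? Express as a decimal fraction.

Total flow out = 119.6 + 1219 = 1338.6 t/h.
water in = 119.6×0.212 + 1219×0.314 = 408.12 t/h.
water mass fraction in n9 = 408.12/1338.6 = 0.305.

0.305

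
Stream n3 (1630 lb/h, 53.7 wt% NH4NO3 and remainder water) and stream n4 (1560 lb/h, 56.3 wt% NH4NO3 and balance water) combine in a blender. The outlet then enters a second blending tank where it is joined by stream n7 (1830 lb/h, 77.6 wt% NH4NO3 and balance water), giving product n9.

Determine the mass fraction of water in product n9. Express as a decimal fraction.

Overall, product flow = 5020 lb/h.
water in = 1630×0.463 + 1560×0.437 + 1830×0.224 = 1846.3 lb/h.
water fraction in n9 = 0.3678.

0.3678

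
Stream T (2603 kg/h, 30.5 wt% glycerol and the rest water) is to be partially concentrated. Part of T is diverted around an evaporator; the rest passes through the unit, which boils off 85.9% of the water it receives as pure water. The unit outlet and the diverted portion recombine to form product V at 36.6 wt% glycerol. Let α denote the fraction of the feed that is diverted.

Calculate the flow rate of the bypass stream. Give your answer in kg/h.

All 2603×0.305 = 793.91 kg/h of glycerol reaches V, so V = 793.91/0.366 = 2169.2 kg/h and vapour = 433.83 kg/h.
The evaporator receives (1−α)·2603 of feed at 0.695 water and removes 0.859 of that water:
0.859×0.695×(1−α)×2603 = 433.83
(1−α) = 433.83/1554 = 0.2792;  α = 0.7208.
Bypass flow = 0.7208×2603 = 1876.3 kg/h.

1876 kg/h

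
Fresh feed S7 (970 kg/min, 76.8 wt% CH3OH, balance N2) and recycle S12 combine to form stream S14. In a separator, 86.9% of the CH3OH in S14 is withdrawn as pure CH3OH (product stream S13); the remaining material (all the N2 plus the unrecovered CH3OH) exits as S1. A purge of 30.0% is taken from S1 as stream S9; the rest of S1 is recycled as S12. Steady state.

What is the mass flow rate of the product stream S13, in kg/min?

712.7 kg/min

CH3OH in S14: m_A = 970×0.768 + (1−0.300)·(1−0.869)·m_A, so m_A = 744.96/0.9083 = 820.17 kg/min.
Product S13 = 0.869×820.17 = 712.73 kg/min.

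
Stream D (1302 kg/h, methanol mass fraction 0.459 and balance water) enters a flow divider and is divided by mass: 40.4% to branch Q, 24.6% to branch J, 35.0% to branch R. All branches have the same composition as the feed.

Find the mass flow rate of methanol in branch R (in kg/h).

209.2 kg/h

Branch R total = 0.350×1302 = 455.7 kg/h.
methanol in R = 0.459×455.7 = 209.17 kg/h.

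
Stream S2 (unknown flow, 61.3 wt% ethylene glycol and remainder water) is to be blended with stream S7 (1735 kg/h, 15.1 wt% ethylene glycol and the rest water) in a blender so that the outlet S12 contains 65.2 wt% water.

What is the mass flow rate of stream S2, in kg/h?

Let S2 be the unknown flow. Total out = 1735 + S2.
water balance: 1473 + 0.387·S2 = 0.652·(1735 + S2)
(0.387 − 0.652)·S2 = 0.652×1735 − 1473 = -341.79
S2 = -341.79 / -0.265 = 1289.8 kg/h

1290 kg/h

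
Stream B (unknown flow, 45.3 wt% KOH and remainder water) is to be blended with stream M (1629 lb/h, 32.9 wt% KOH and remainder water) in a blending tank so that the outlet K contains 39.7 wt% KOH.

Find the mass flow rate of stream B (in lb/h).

Let B be the unknown flow. Total out = 1629 + B.
KOH balance: 535.94 + 0.453·B = 0.397·(1629 + B)
(0.453 − 0.397)·B = 0.397×1629 − 535.94 = 110.77
B = 110.77 / 0.056 = 1978.1 lb/h

1978 lb/h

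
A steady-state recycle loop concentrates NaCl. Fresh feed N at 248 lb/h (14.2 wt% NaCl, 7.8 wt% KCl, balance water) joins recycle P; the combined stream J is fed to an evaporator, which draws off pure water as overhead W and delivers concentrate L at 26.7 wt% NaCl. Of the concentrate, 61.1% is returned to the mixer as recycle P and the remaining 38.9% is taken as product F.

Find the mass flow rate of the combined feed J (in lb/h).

455.2 lb/h

Overall NaCl balance (none leaves overhead): NaCl in fresh feed = NaCl in product, i.e. 248×0.142 = (1−0.611)·L·0.267.
L = 35.216/(0.267×0.389) = 339.06 lb/h.
Recycle P = 0.611×339.06 = 207.17 lb/h.
Combined feed J = 248 + 207.17 = 455.17 lb/h.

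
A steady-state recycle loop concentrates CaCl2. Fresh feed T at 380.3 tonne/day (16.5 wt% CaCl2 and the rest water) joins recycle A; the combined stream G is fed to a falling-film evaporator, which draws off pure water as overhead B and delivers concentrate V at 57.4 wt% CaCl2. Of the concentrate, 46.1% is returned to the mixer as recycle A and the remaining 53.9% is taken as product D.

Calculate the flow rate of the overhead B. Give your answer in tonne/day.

Overall CaCl2 balance (none leaves overhead): CaCl2 in fresh feed = CaCl2 in product, i.e. 380.3×0.165 = (1−0.461)·V·0.574.
V = 62.75/(0.574×0.539) = 202.82 tonne/day.
Recycle A = 0.461×202.82 = 93.5 tonne/day.
Combined feed G = 380.3 + 93.5 = 473.8 tonne/day.
Overhead B = G − V = 473.8 − 202.82 = 270.98 tonne/day.

271 tonne/day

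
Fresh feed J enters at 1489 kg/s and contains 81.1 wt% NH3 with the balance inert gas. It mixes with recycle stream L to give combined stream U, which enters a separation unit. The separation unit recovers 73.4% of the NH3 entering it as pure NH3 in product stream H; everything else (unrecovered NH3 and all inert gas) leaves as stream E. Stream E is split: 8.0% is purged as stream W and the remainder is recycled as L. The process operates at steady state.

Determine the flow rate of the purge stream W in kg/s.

315.4 kg/s

inert gas enters only via J and leaves only via the purge: 1489×0.189 = 0.080×(inert gas in E), and the separation unit passes all inert gas, so inert gas in U = inert gas in E = 3517.8 kg/s.
NH3 in U: m_A = 1489×0.811 + (1−0.080)·(1−0.734)·m_A, so m_A = 1207.6/0.7553 = 1598.8 kg/s.
E = (1−0.734)×1598.8 + 3517.8 = 3943.1 kg/s.
Purge W = 0.080×3943.1 = 315.44 kg/s.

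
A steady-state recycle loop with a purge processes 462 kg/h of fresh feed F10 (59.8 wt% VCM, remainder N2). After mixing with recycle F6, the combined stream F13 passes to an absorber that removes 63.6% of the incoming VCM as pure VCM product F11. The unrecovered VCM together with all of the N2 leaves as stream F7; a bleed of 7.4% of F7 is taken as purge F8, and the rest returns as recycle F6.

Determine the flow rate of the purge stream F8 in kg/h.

N2 enters only via F10 and leaves only via the purge: 462×0.402 = 0.074×(N2 in F7), and the absorber passes all N2, so N2 in F13 = N2 in F7 = 2509.8 kg/h.
VCM in F13: m_A = 462×0.598 + (1−0.074)·(1−0.636)·m_A, so m_A = 276.28/0.6629 = 416.75 kg/h.
F7 = (1−0.636)×416.75 + 2509.8 = 2661.5 kg/h.
Purge F8 = 0.074×2661.5 = 196.95 kg/h.

196.9 kg/h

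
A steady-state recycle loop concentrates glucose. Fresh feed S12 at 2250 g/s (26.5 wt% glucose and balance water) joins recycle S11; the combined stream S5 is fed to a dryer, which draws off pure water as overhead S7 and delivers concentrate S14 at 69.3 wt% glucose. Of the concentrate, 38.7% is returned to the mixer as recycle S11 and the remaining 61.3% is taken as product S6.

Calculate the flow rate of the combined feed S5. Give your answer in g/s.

2793 g/s

Overall glucose balance (none leaves overhead): glucose in fresh feed = glucose in product, i.e. 2250×0.265 = (1−0.387)·S14·0.693.
S14 = 596.25/(0.693×0.613) = 1403.6 g/s.
Recycle S11 = 0.387×1403.6 = 543.18 g/s.
Combined feed S5 = 2250 + 543.18 = 2793.2 g/s.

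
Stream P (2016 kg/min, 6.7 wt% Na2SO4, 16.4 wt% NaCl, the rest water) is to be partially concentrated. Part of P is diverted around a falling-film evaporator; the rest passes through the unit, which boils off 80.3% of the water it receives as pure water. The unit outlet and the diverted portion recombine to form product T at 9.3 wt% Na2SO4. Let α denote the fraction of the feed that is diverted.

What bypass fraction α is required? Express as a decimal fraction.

0.547

All 2016×0.067 = 135.07 kg/min of Na2SO4 reaches T, so T = 135.07/0.093 = 1452.4 kg/min and vapour = 563.61 kg/min.
The evaporator receives (1−α)·2016 of feed at 0.769 water and removes 0.803 of that water:
0.803×0.769×(1−α)×2016 = 563.61
(1−α) = 563.61/1244.9 = 0.4527;  α = 0.5473.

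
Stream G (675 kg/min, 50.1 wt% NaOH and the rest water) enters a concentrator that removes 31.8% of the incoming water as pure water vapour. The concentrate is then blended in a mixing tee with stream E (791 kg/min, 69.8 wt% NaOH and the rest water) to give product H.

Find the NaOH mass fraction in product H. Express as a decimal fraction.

Vapour removed = 0.318×0.499×675 = 107.11 kg/min; concentrate = 567.89 kg/min.
NaOH reaching the mixer = 338.18 (from concentrate) + 791×0.698 = 890.29 kg/min.
Product flow = 567.89 + 791 = 1358.9 kg/min; NaOH fraction = 0.655.

0.655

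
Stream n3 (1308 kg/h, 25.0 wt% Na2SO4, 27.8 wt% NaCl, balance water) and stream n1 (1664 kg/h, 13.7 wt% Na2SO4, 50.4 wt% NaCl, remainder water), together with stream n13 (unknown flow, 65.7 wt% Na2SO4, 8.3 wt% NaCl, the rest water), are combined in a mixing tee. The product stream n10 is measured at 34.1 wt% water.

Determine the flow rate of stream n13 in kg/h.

2485 kg/h

Let n13 be the unknown flow. Total out = 2972 + n13.
water balance: 1214.8 + 0.260·n13 = 0.341·(2972 + n13)
(0.260 − 0.341)·n13 = 0.341×2972 − 1214.8 = -201.3
n13 = -201.3 / -0.081 = 2485.2 kg/h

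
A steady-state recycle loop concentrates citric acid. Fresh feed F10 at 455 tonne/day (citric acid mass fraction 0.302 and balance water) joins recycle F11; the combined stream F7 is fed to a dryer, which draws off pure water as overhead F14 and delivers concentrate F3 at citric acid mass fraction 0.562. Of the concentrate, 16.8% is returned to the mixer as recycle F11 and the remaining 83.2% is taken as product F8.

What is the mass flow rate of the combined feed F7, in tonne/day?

Overall citric acid balance (none leaves overhead): citric acid in fresh feed = citric acid in product, i.e. 455×0.302 = (1−0.168)·F3·0.562.
F3 = 137.41/(0.562×0.832) = 293.87 tonne/day.
Recycle F11 = 0.168×293.87 = 49.371 tonne/day.
Combined feed F7 = 455 + 49.371 = 504.37 tonne/day.

504.4 tonne/day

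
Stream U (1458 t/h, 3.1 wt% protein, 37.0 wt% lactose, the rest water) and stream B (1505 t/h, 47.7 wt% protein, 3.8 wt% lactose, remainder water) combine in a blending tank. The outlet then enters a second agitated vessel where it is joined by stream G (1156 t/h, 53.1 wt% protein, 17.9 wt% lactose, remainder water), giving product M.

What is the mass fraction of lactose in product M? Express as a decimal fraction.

0.1951

Overall, product flow = 4119 t/h.
lactose in = 1458×0.370 + 1505×0.038 + 1156×0.179 = 803.57 t/h.
lactose fraction in M = 0.1951.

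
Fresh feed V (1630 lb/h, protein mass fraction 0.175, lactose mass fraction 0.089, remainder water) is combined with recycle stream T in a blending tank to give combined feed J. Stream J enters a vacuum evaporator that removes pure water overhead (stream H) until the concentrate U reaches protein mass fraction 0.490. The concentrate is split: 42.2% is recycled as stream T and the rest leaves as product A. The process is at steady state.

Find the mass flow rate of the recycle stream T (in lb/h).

425 lb/h

Overall protein balance (none leaves overhead): protein in fresh feed = protein in product, i.e. 1630×0.175 = (1−0.422)·U·0.490.
U = 285.25/(0.490×0.578) = 1007.2 lb/h.
Recycle T = 0.422×1007.2 = 425.02 lb/h.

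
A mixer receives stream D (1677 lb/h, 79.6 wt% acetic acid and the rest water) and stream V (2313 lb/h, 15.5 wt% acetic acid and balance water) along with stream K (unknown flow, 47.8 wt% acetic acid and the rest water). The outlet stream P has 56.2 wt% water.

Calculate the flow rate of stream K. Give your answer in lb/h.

1355 lb/h

Let K be the unknown flow. Total out = 3990 + K.
water balance: 2296.6 + 0.522·K = 0.562·(3990 + K)
(0.522 − 0.562)·K = 0.562×3990 − 2296.6 = -54.213
K = -54.213 / -0.040 = 1355.3 lb/h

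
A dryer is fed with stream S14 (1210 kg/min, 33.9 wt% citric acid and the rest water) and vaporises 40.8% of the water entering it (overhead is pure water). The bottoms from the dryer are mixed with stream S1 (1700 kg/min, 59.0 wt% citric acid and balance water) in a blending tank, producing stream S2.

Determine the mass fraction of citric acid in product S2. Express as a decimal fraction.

Vapour removed = 0.408×0.661×1210 = 326.32 kg/min; concentrate = 883.68 kg/min.
citric acid reaching the mixer = 410.19 (from concentrate) + 1700×0.590 = 1413.2 kg/min.
Product flow = 883.68 + 1700 = 2583.7 kg/min; citric acid fraction = 0.547.

0.547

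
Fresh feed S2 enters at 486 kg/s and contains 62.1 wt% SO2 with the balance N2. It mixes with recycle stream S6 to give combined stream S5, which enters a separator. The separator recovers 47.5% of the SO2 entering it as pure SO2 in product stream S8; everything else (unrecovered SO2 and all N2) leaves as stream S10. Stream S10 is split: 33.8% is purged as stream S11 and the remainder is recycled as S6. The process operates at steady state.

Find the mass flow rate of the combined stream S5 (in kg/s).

N2 enters only via S2 and leaves only via the purge: 486×0.379 = 0.338×(N2 in S10), and the separator passes all N2, so N2 in S5 = N2 in S10 = 544.95 kg/s.
SO2 in S5: m_A = 486×0.621 + (1−0.338)·(1−0.475)·m_A, so m_A = 301.81/0.6524 = 462.57 kg/s.
S5 = 462.57 + 544.95 = 1007.5 kg/s.

1008 kg/s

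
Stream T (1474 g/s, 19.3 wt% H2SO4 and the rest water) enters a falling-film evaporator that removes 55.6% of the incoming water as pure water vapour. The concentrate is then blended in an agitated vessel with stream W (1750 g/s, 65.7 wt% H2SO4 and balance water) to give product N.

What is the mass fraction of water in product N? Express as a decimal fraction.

0.4403

Vapour removed = 0.556×0.807×1474 = 661.37 g/s; concentrate = 812.63 g/s.
water reaching the mixer = 528.15 (from concentrate) + 1750×0.343 = 1128.4 g/s.
Product flow = 812.63 + 1750 = 2562.6 g/s; water fraction = 0.4403.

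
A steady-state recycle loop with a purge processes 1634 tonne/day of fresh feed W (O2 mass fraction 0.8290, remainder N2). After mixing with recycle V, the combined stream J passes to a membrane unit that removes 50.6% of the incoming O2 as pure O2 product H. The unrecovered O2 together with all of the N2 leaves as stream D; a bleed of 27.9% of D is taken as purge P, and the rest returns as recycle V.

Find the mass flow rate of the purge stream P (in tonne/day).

569.4 tonne/day

N2 enters only via W and leaves only via the purge: 1634×0.171 = 0.279×(N2 in D), and the membrane unit passes all N2, so N2 in J = N2 in D = 1001.5 tonne/day.
O2 in J: m_A = 1634×0.829 + (1−0.279)·(1−0.506)·m_A, so m_A = 1354.6/0.6438 = 2104 tonne/day.
D = (1−0.506)×2104 + 1001.5 = 2040.8 tonne/day.
Purge P = 0.279×2040.8 = 569.39 tonne/day.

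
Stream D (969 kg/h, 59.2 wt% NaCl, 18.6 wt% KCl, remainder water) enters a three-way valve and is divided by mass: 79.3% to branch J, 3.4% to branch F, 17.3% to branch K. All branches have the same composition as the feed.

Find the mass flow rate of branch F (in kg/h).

32.95 kg/h

Branch F flow = 0.034×969 = 32.946 kg/h.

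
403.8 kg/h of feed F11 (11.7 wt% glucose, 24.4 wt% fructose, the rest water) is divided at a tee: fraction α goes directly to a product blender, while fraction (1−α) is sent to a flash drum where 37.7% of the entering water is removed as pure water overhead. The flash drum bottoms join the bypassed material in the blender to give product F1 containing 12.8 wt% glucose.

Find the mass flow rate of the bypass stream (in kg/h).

259.8 kg/h

All 403.8×0.117 = 47.245 kg/h of glucose reaches F1, so F1 = 47.245/0.128 = 369.1 kg/h and vapour = 34.702 kg/h.
The evaporator receives (1−α)·403.8 of feed at 0.639 water and removes 0.377 of that water:
0.377×0.639×(1−α)×403.8 = 34.702
(1−α) = 34.702/97.277 = 0.3567;  α = 0.6433.
Bypass flow = 0.6433×403.8 = 259.75 kg/h.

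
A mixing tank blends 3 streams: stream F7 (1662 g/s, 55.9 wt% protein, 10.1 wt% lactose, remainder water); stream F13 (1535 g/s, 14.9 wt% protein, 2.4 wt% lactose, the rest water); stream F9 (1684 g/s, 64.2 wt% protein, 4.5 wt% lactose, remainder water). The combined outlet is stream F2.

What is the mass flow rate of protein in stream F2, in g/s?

protein out = protein in = 1662×0.559 + 1535×0.149 + 1684×0.642 = 2238.9 g/s.

2239 g/s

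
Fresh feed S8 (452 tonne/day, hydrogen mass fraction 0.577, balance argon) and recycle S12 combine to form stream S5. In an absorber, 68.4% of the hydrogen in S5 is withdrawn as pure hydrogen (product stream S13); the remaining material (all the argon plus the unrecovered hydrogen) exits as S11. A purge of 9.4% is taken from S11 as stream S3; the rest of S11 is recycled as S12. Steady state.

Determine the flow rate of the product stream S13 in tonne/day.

249.9 tonne/day

hydrogen in S5: m_A = 452×0.577 + (1−0.094)·(1−0.684)·m_A, so m_A = 260.8/0.7137 = 365.42 tonne/day.
Product S13 = 0.684×365.42 = 249.95 tonne/day.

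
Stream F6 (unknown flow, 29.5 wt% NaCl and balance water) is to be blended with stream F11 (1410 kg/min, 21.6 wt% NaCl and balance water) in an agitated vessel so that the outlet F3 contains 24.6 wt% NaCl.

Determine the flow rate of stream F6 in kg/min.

863.3 kg/min

Let F6 be the unknown flow. Total out = 1410 + F6.
NaCl balance: 304.56 + 0.295·F6 = 0.246·(1410 + F6)
(0.295 − 0.246)·F6 = 0.246×1410 − 304.56 = 42.3
F6 = 42.3 / 0.049 = 863.27 kg/min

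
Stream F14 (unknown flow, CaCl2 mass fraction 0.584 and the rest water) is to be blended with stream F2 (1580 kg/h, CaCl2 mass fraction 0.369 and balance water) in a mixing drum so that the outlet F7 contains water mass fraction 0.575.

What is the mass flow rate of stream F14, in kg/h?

556.5 kg/h

Let F14 be the unknown flow. Total out = 1580 + F14.
water balance: 996.98 + 0.416·F14 = 0.575·(1580 + F14)
(0.416 − 0.575)·F14 = 0.575×1580 − 996.98 = -88.48
F14 = -88.48 / -0.159 = 556.48 kg/h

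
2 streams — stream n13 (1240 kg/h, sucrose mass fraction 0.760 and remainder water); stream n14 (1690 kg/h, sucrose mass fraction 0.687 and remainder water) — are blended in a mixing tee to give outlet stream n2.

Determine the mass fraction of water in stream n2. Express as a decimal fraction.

Total flow out = 1240 + 1690 = 2930 kg/h.
water in = 1240×0.240 + 1690×0.313 = 826.57 kg/h.
water mass fraction in n2 = 826.57/2930 = 0.282.

0.282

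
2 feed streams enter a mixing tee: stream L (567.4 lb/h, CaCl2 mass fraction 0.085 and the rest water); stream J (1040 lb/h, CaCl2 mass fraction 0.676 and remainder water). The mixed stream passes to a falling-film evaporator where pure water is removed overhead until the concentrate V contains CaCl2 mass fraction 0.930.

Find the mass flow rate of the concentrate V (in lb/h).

CaCl2 entering = 567.4×0.085 + 1040×0.676 = 751.27 lb/h.
All CaCl2 reports to V, so V = 751.27/0.930 = 807.82 lb/h.

807.8 lb/h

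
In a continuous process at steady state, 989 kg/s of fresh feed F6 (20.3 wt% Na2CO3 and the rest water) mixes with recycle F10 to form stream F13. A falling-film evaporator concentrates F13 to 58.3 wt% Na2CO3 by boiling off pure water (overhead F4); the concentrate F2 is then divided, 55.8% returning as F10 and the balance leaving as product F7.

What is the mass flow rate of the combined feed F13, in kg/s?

Overall Na2CO3 balance (none leaves overhead): Na2CO3 in fresh feed = Na2CO3 in product, i.e. 989×0.203 = (1−0.558)·F2·0.583.
F2 = 200.77/(0.583×0.442) = 779.11 kg/s.
Recycle F10 = 0.558×779.11 = 434.75 kg/s.
Combined feed F13 = 989 + 434.75 = 1423.7 kg/s.

1424 kg/s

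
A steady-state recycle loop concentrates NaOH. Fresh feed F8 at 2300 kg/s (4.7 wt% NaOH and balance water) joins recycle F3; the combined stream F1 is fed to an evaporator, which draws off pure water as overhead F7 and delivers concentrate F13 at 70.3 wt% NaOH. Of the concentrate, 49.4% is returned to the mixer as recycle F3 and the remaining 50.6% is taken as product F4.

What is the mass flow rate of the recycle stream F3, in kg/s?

150.1 kg/s

Overall NaOH balance (none leaves overhead): NaOH in fresh feed = NaOH in product, i.e. 2300×0.047 = (1−0.494)·F13·0.703.
F13 = 108.1/(0.703×0.506) = 303.89 kg/s.
Recycle F3 = 0.494×303.89 = 150.12 kg/s.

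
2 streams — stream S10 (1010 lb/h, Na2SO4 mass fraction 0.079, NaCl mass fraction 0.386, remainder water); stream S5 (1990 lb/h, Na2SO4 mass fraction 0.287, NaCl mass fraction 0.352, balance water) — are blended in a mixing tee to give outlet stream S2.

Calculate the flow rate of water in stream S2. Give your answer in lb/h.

water out = water in = 1010×0.535 + 1990×0.361 = 1258.7 lb/h.

1259 lb/h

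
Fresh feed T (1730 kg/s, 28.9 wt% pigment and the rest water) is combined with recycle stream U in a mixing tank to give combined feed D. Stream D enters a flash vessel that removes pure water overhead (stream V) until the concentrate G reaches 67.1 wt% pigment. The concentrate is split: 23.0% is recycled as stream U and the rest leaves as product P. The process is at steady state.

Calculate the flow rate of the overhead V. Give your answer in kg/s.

Overall pigment balance (none leaves overhead): pigment in fresh feed = pigment in product, i.e. 1730×0.289 = (1−0.230)·G·0.671.
G = 499.97/(0.671×0.770) = 967.68 kg/s.
Recycle U = 0.230×967.68 = 222.57 kg/s.
Combined feed D = 1730 + 222.57 = 1952.6 kg/s.
Overhead V = D − G = 1952.6 − 967.68 = 984.89 kg/s.

984.9 kg/s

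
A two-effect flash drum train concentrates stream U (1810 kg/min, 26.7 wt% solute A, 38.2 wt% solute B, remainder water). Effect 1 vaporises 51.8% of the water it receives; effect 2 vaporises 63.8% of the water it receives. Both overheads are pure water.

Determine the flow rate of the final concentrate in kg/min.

water in feed = 1810×0.351 = 635.31 kg/min.
After stage 1: water left = (1−0.518)×635.31 = 306.22; stream total = 1480.9 kg/min.
After stage 2: water left = (1−0.638)×306.22 = 110.85; final concentrate = 1285.5 kg/min.

1286 kg/min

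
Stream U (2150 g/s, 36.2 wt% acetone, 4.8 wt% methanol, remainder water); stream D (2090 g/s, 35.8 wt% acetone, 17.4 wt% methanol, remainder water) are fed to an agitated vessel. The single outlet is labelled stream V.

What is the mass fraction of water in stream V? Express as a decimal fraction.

Total flow out = 2150 + 2090 = 4240 g/s.
water in = 2150×0.590 + 2090×0.468 = 2246.6 g/s.
water mass fraction in V = 2246.6/4240 = 0.5299.

0.5299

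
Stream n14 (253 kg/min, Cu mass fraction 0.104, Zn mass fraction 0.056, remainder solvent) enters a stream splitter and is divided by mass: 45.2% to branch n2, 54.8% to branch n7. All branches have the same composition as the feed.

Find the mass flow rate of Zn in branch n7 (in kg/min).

7.764 kg/min

Branch n7 total = 0.548×253 = 138.64 kg/min.
Zn in n7 = 0.056×138.64 = 7.7641 kg/min.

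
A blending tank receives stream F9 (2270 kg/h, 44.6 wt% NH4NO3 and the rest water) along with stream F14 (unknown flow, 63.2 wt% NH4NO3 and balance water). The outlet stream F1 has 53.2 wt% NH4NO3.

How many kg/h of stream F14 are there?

Let F14 be the unknown flow. Total out = 2270 + F14.
NH4NO3 balance: 1012.4 + 0.632·F14 = 0.532·(2270 + F14)
(0.632 − 0.532)·F14 = 0.532×2270 − 1012.4 = 195.22
F14 = 195.22 / 0.100 = 1952.2 kg/h

1952 kg/h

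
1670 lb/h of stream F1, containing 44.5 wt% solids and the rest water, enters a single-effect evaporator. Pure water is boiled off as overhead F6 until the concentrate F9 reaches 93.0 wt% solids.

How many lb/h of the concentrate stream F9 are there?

799.1 lb/h

solids is conserved: 1670×0.445 = 743.15 lb/h all reports to the concentrate.
Concentrate = 743.15/(target fraction) = 799.09 lb/h.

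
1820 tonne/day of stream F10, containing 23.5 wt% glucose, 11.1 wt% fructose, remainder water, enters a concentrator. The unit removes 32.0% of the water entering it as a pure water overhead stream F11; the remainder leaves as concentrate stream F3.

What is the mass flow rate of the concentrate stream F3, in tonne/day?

1439 tonne/day

water entering = 1820×0.654 = 1190.3 tonne/day; overhead removed = 0.320×1190.3 = 380.89 tonne/day.
Concentrate = 1820 − 380.89 = 1439.1 tonne/day.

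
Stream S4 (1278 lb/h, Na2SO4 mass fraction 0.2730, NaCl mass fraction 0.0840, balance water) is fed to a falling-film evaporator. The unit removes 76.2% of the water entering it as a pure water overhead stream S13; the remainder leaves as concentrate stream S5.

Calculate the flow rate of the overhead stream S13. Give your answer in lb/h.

water entering = 1278×0.643 = 821.75 lb/h; overhead removed = 0.762×821.75 = 626.18 lb/h.

626.2 lb/h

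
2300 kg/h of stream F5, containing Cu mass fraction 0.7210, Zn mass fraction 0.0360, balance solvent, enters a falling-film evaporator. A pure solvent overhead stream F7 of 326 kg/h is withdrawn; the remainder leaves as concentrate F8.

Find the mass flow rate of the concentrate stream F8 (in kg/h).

1974 kg/h

Concentrate = 2300 − 326 = 1974 kg/h.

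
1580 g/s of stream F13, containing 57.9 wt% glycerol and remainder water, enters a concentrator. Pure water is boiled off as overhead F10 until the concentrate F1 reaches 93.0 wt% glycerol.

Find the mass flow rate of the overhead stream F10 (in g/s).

596.3 g/s

glycerol is conserved: 1580×0.579 = 914.82 g/s all reports to the concentrate.
Concentrate = 914.82/(target fraction) = 983.68 g/s.
Overhead = 1580 − 983.68 = 596.32 g/s.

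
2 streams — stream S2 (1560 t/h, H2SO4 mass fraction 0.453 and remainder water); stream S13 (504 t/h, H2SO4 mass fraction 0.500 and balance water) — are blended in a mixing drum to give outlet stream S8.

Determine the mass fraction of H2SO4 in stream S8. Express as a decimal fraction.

0.464

Total flow out = 1560 + 504 = 2064 t/h.
H2SO4 in = 1560×0.453 + 504×0.500 = 958.68 t/h.
H2SO4 mass fraction in S8 = 958.68/2064 = 0.464.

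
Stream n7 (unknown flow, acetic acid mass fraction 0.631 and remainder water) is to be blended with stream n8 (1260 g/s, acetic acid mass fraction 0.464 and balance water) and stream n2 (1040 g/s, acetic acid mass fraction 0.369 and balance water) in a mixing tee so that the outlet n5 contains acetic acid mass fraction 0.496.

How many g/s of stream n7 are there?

1277 g/s

Let n7 be the unknown flow. Total out = 2300 + n7.
acetic acid balance: 968.4 + 0.631·n7 = 0.496·(2300 + n7)
(0.631 − 0.496)·n7 = 0.496×2300 − 968.4 = 172.4
n7 = 172.4 / 0.135 = 1277 g/s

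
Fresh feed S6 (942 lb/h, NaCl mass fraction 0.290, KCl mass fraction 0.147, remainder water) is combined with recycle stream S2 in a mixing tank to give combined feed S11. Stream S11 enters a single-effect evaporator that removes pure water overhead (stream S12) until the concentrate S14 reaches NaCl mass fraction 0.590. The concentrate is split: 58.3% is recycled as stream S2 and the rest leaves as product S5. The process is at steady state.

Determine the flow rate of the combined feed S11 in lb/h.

1589 lb/h

Overall NaCl balance (none leaves overhead): NaCl in fresh feed = NaCl in product, i.e. 942×0.290 = (1−0.583)·S14·0.590.
S14 = 273.18/(0.590×0.417) = 1110.4 lb/h.
Recycle S2 = 0.583×1110.4 = 647.34 lb/h.
Combined feed S11 = 942 + 647.34 = 1589.3 lb/h.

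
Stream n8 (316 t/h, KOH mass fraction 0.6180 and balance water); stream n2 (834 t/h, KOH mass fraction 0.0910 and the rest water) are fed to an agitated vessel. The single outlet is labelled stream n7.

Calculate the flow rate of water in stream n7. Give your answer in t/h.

878.8 t/h

water out = water in = 316×0.382 + 834×0.909 = 878.82 t/h.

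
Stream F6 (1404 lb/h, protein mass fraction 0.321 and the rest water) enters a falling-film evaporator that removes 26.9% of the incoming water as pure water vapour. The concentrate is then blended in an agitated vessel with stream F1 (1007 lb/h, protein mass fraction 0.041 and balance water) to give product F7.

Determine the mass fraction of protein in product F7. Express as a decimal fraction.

0.228

Vapour removed = 0.269×0.679×1404 = 256.44 lb/h; concentrate = 1147.6 lb/h.
protein reaching the mixer = 450.68 (from concentrate) + 1007×0.041 = 491.97 lb/h.
Product flow = 1147.6 + 1007 = 2154.6 lb/h; protein fraction = 0.228.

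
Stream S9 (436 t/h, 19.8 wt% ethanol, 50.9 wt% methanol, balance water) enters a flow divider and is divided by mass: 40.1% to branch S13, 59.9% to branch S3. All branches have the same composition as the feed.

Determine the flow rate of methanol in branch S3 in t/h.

Branch S3 total = 0.599×436 = 261.16 t/h.
methanol in S3 = 0.509×261.16 = 132.93 t/h.

132.9 t/h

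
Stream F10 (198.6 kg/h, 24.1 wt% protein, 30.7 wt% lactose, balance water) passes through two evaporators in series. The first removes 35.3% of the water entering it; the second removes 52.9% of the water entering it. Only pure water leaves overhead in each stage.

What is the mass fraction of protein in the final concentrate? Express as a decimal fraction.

water in feed = 198.6×0.452 = 89.767 kg/h.
After stage 1: water left = (1−0.353)×89.767 = 58.079; stream total = 166.91 kg/h.
After stage 2: water left = (1−0.529)×58.079 = 27.355; final concentrate = 136.19 kg/h.
protein fraction = 47.863/136.19 = 0.351.

0.351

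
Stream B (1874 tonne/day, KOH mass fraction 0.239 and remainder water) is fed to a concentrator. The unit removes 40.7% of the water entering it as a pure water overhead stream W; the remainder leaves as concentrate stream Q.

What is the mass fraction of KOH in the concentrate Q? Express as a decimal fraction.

0.346

KOH is not removed: 1874×0.239 = 447.89 tonne/day of KOH enters Q.
water entering = 1874×0.761 = 1426.1 tonne/day; overhead removed = 0.407×1426.1 = 580.43 tonne/day.
Concentrate = 1874 − 580.43 = 1293.6 tonne/day.
Mass fraction = 447.89/1293.6 = 0.346.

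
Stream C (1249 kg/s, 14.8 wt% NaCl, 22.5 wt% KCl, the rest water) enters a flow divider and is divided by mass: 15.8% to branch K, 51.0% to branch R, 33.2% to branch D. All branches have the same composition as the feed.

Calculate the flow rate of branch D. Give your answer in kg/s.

Branch D flow = 0.332×1249 = 414.67 kg/s.

414.7 kg/s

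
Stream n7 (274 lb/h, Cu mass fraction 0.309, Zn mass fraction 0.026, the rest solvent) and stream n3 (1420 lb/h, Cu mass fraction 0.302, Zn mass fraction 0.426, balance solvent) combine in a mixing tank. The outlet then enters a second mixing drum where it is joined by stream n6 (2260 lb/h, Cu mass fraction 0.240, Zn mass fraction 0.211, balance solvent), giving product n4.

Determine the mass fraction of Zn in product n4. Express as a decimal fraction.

Overall, product flow = 3954 lb/h.
Zn in = 274×0.026 + 1420×0.426 + 2260×0.211 = 1088.9 lb/h.
Zn fraction in n4 = 0.275.

0.275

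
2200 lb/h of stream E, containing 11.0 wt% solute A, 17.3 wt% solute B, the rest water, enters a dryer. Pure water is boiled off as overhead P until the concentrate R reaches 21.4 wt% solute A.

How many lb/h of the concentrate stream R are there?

solute A is conserved: 2200×0.110 = 242 lb/h all reports to the concentrate.
Concentrate = 242/(target fraction) = 1130.8 lb/h.

1131 lb/h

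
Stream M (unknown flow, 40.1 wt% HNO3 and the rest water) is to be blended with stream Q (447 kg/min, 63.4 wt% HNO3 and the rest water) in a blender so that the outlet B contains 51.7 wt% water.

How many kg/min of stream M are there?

823.1 kg/min

Let M be the unknown flow. Total out = 447 + M.
water balance: 163.6 + 0.599·M = 0.517·(447 + M)
(0.599 − 0.517)·M = 0.517×447 − 163.6 = 67.497
M = 67.497 / 0.082 = 823.13 kg/min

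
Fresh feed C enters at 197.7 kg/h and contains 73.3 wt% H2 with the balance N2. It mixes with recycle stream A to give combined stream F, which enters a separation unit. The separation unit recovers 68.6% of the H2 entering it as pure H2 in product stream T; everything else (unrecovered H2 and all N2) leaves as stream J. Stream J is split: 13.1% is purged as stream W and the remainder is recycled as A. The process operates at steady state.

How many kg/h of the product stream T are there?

136.7 kg/h

H2 in F: m_A = 197.7×0.733 + (1−0.131)·(1−0.686)·m_A, so m_A = 144.91/0.7271 = 199.29 kg/h.
Product T = 0.686×199.29 = 136.72 kg/h.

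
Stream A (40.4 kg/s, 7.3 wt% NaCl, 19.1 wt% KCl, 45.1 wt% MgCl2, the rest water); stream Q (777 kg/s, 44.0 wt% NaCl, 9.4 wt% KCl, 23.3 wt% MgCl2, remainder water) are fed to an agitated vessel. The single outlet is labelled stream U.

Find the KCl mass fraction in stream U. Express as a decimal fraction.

0.099

Total flow out = 40.4 + 777 = 817.4 kg/s.
KCl in = 40.4×0.191 + 777×0.094 = 80.754 kg/s.
KCl mass fraction in U = 80.754/817.4 = 0.099.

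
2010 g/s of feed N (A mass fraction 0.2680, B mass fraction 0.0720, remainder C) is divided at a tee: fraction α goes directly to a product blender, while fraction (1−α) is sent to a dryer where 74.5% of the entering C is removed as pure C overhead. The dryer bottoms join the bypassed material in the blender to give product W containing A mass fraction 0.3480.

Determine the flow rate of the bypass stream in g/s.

All 2010×0.268 = 538.68 g/s of A reaches W, so W = 538.68/0.348 = 1547.9 g/s and vapour = 462.07 g/s.
The evaporator receives (1−α)·2010 of feed at 0.660 C and removes 0.745 of that C:
0.745×0.660×(1−α)×2010 = 462.07
(1−α) = 462.07/988.32 = 0.4675;  α = 0.5325.
Bypass flow = 0.5325×2010 = 1070.3 g/s.

1070 g/s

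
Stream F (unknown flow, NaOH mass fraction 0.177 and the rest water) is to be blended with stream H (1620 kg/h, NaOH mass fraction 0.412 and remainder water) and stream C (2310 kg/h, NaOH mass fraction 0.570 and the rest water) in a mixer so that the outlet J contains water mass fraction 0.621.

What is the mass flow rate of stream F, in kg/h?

2449 kg/h

Let F be the unknown flow. Total out = 3930 + F.
water balance: 1945.9 + 0.823·F = 0.621·(3930 + F)
(0.823 − 0.621)·F = 0.621×3930 − 1945.9 = 494.67
F = 494.67 / 0.202 = 2448.9 kg/h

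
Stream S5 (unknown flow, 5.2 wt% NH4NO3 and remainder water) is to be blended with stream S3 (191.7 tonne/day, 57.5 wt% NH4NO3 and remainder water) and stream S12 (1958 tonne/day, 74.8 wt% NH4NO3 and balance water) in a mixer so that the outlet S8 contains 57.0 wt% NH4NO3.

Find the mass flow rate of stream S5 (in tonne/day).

Let S5 be the unknown flow. Total out = 2149.7 + S5.
NH4NO3 balance: 1574.8 + 0.052·S5 = 0.570·(2149.7 + S5)
(0.052 − 0.570)·S5 = 0.570×2149.7 − 1574.8 = -349.48
S5 = -349.48 / -0.518 = 674.68 tonne/day

674.7 tonne/day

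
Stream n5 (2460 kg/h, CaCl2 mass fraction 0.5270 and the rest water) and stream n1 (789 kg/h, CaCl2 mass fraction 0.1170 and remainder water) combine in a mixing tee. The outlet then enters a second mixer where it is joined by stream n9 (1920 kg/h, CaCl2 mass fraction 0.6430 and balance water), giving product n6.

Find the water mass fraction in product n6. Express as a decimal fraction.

Overall, product flow = 5169 kg/h.
water in = 2460×0.473 + 789×0.883 + 1920×0.357 = 2545.7 kg/h.
water fraction in n6 = 0.4925.

0.4925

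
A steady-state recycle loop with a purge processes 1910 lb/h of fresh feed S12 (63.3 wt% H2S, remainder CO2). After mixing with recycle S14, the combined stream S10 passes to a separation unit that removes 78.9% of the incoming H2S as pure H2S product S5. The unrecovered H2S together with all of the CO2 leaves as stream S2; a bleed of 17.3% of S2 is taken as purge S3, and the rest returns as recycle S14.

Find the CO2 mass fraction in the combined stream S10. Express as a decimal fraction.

CO2 enters only via S12 and leaves only via the purge: 1910×0.367 = 0.173×(CO2 in S2), and the separation unit passes all CO2, so CO2 in S10 = CO2 in S2 = 4051.8 lb/h.
H2S in S10: m_A = 1910×0.633 + (1−0.173)·(1−0.789)·m_A, so m_A = 1209/0.8255 = 1464.6 lb/h.
S10 = 1464.6 + 4051.8 = 5516.4 lb/h.
CO2 fraction in S10 = 4051.8/5516.4 = 0.7345.

0.7345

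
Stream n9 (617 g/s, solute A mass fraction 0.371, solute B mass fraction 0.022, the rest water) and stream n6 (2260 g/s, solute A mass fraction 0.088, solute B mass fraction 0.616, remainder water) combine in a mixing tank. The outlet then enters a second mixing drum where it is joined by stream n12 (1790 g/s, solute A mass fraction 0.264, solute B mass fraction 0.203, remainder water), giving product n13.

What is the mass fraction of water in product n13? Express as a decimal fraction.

0.428

Overall, product flow = 4667 g/s.
water in = 617×0.607 + 2260×0.296 + 1790×0.533 = 1997.5 g/s.
water fraction in n13 = 0.428.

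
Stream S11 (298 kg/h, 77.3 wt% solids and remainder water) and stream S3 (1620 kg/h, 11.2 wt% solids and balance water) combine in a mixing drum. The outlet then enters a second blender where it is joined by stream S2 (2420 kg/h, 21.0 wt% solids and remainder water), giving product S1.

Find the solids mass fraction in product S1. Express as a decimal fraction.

Overall, product flow = 4338 kg/h.
solids in = 298×0.773 + 1620×0.112 + 2420×0.210 = 919.99 kg/h.
solids fraction in S1 = 0.2121.

0.2121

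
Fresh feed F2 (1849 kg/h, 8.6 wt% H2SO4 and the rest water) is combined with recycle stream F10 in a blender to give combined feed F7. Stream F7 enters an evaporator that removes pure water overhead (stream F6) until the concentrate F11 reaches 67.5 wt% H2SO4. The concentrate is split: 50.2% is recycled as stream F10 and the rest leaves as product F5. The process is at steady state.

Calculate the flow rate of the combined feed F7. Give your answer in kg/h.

Overall H2SO4 balance (none leaves overhead): H2SO4 in fresh feed = H2SO4 in product, i.e. 1849×0.086 = (1−0.502)·F11·0.675.
F11 = 159.01/(0.675×0.498) = 473.04 kg/h.
Recycle F10 = 0.502×473.04 = 237.47 kg/h.
Combined feed F7 = 1849 + 237.47 = 2086.5 kg/h.

2086 kg/h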